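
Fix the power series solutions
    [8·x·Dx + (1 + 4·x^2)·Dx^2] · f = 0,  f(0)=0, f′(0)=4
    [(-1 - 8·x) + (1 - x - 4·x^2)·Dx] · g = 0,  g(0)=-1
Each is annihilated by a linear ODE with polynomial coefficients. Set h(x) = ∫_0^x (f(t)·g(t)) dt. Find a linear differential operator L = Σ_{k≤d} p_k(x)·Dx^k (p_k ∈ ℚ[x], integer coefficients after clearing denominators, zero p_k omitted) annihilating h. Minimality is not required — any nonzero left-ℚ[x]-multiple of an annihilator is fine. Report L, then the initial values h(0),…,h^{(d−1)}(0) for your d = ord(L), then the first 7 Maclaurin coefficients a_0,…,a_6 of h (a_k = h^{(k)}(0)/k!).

f: a_k = 0, 4, 0, -16/3, 0, 64/5, 0, …
g: a_k = -1, -1, -5, -9, -29, -65, -181, …
L₀ := L_f ⊗_s L_g (sym. prod.), ord ≤ 2.
Integrate: L := L₀·Dx.
L = (8 + 8·x + 96·x^2)·Dx + (2 + 8·x + 16·x^2 + 96·x^3)·Dx^2 + (-1 + x + 4·x^3 + 16·x^4)·Dx^3  (order 3).
h: a_k = 0, 0, -2, -4/3, -11/3, -92/15, -766/45, …
ICs: h(0) = 0, h′(0) = 0, h′′(0) = -4.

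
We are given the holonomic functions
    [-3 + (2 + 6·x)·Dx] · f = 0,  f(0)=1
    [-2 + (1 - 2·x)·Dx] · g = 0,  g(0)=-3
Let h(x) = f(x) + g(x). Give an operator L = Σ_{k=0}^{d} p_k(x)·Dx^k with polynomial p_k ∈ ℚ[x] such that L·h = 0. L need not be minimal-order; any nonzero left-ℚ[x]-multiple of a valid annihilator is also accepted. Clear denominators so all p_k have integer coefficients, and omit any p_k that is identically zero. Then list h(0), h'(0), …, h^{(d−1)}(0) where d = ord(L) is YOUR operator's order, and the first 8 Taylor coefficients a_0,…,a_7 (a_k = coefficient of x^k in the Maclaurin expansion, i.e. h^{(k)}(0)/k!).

f: a_k = 1, 3/2, -9/8, 27/16, -405/128, 1701/256, -15309/1024, 72171/2048, …
g: a_k = -3, -6, -12, -24, -48, -96, -192, -384, …
L₀ := lclm(L_f,L_g); ord L₀ ≤ 1+1.
L = (66 + 108·x) + (-41 - 156·x - 324·x^2)·Dx + (2 + 38·x + 24·x^2 - 216·x^3)·Dx^2  (order 2).
h: a_k = -2, -9/2, -105/8, -357/16, -6549/128, -22875/256, -211917/1024, -714261/2048, …
ICs: h(0) = -2, h′(0) = -9/2.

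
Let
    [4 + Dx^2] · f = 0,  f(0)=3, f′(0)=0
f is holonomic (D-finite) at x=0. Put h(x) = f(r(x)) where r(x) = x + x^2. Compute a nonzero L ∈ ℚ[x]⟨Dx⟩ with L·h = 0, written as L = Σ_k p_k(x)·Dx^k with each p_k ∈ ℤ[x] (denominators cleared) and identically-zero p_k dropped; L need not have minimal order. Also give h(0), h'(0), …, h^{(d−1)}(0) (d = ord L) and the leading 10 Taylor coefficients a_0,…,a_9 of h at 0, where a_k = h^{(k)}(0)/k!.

L = (4 + 24·x + 48·x^2 + 32·x^3) - 2·Dx + (1 + 2·x)·Dx^2  (order 2).
h: a_k = 3, 0, -6, -12, -4, 8, 176/15, 32/5, -208/105, -544/105, …
ICs: h(0) = 3, h′(0) = 0.

f: a_k = 3, 0, -6, 0, 2, 0, -4/15, 0, 2/105, 0, …
Change of var in L_f (x↦r) gives L₀.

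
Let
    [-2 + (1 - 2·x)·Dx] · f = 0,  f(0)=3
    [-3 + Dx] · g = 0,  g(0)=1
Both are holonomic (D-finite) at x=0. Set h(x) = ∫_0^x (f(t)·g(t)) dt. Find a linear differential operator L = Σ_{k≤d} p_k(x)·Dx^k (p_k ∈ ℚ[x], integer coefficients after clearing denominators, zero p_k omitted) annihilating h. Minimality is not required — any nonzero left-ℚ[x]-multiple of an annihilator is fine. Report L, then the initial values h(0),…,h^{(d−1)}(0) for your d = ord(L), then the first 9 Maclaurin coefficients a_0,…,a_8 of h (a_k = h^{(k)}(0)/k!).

L = (5 - 6·x)·Dx + (-1 + 2·x)·Dx^2  (order 2).
h: a_k = 0, 3, 15/2, 29/2, 201/8, 1689/40, 5711/80, 1965/16, 963579/4480, …
ICs: h(0) = 0, h′(0) = 3.

f: a_k = 3, 6, 12, 24, 48, 96, 192, 384, 768, …
g: a_k = 1, 3, 9/2, 9/2, 27/8, 81/40, 81/80, 243/560, 729/4480, …
L₀ := L_f ⊗_s L_g (sym. prod.), ord ≤ 1.
h=∫h₀ ⇒ L = L₀·Dx.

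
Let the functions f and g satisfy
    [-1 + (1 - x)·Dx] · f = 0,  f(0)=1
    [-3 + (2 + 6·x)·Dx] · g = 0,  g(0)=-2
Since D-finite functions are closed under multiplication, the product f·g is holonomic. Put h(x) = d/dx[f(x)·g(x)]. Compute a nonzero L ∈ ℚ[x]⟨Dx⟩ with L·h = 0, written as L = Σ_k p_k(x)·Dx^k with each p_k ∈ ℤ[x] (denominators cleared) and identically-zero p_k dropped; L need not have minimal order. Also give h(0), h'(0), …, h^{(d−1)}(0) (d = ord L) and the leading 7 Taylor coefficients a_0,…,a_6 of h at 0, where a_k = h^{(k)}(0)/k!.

f: a_k = 1, 1, 1, 1, 1, 1, 1, …
g: a_k = -2, -3, 9/4, -27/8, 405/64, -1701/128, 15309/512, …
f·g: L₀ = L_f ⊗_s L_g, ord ≤ 1·1.
Differentiate: ansatz ord ≤ ord L₀ ⇒ L.
L = (11 + 90·x + 27·x^2) + (-10 - 26·x + 18·x^2 + 18·x^3)·Dx  (order 1).
h: a_k = -5, -11/2, -147/8, 13/16, -8375/128, 25827/256, -384671/1024, …
ICs: h(0) = -5.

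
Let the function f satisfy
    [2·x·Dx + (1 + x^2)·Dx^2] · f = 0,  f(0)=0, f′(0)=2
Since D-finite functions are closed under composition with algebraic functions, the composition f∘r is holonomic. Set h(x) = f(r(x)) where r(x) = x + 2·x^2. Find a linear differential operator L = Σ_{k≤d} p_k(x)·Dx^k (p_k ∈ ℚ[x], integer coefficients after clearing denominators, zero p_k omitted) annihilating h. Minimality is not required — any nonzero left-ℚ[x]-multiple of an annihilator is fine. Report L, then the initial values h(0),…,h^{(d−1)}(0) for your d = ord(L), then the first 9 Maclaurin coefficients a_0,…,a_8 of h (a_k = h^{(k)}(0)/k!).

f: a_k = 0, 2, 0, -2/3, 0, 2/5, 0, -2/7, 0, …
Substitute x→r, Dx→(1/r')Dx; clear ⇒ L₀.
L = (-4 + 2·x + 16·x^2 + 48·x^3 + 48·x^4)·Dx + (1 + 4·x + x^2 + 8·x^3 + 20·x^4 + 16·x^5)·Dx^2  (order 2).
h: a_k = 0, 2, 4, -2/3, -4, -38/5, -4/3, 110/7, 28, …
ICs: h(0) = 0, h′(0) = 2.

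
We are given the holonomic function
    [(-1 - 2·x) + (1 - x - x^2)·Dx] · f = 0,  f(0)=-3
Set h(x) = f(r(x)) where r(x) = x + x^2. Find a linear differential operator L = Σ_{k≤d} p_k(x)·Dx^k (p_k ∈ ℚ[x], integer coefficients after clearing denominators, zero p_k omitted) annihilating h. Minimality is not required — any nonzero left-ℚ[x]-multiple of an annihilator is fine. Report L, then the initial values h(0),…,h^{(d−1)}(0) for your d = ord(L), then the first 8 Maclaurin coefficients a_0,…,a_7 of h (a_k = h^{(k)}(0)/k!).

f: a_k = -3, -3, -6, -9, -15, -24, -39, -63, …
Substitute x→r, Dx→(1/r')Dx; clear ⇒ L₀.
L = (1 + 4·x + 6·x^2 + 4·x^3) + (-1 + x + 2·x^2 + 2·x^3 + x^4)·Dx  (order 1).
h: a_k = -3, -3, -9, -21, -48, -111, -258, -597, …
ICs: h(0) = -3.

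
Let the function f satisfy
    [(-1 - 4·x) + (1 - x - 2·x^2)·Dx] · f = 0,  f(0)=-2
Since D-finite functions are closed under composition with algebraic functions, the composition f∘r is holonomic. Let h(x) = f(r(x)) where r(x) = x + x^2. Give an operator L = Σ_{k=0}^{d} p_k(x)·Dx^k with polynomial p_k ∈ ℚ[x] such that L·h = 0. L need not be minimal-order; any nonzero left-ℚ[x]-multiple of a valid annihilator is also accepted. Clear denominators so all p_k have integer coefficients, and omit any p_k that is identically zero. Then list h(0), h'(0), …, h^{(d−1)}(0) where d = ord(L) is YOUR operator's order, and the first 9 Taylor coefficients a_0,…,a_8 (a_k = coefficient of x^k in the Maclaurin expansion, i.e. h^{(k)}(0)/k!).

f: a_k = -2, -2, -6, -10, -22, -42, -86, -170, -342, …
h₀=f(r): pull back L_f along r ⇒ L₀.
L = (1 + 6·x + 12·x^2 + 8·x^3) + (-1 + x + 3·x^2 + 4·x^3 + 2·x^4)·Dx  (order 1).
h: a_k = -2, -2, -8, -22, -58, -160, -438, -1194, -3264, …
ICs: h(0) = -2.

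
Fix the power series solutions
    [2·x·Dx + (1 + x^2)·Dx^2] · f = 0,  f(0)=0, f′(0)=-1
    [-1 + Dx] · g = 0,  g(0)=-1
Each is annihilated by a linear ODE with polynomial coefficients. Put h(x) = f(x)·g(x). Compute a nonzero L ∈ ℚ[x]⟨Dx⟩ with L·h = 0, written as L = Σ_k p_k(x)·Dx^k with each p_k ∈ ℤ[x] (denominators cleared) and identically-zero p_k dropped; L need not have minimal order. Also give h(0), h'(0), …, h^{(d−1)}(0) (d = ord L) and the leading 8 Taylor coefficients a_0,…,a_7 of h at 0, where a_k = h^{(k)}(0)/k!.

L = (1 - 2·x + x^2) + (-2 + 2·x - 2·x^2)·Dx + (1 + x^2)·Dx^2  (order 2).
h: a_k = 0, 1, 1, 1/6, -1/6, 3/40, 11/72, -31/560, …
ICs: h(0) = 0, h′(0) = 1.

f: a_k = 0, -1, 0, 1/3, 0, -1/5, 0, 1/7, …
g: a_k = -1, -1, -1/2, -1/6, -1/24, -1/120, -1/720, -1/5040, …
Product ⇒ symmetric product L₀, ord ≤ 2.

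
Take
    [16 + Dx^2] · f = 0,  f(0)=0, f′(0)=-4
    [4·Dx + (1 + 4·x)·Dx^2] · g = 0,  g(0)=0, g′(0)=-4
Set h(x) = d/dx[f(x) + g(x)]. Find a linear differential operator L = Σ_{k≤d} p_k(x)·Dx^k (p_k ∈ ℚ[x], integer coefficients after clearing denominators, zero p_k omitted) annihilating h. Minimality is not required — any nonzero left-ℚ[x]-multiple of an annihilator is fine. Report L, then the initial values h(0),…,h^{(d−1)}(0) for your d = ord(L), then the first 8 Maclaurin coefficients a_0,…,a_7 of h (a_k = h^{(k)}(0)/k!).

L = (448 + 512·x + 1024·x^2) + (48 + 320·x + 768·x^2 + 1024·x^3)·Dx + (28 + 32·x + 64·x^2)·Dx^2 + (3 + 20·x + 48·x^2 + 64·x^3)·Dx^3  (order 3).
h: a_k = -8, 16, -32, 256, -3200/3, 4096, -736256/45, 65536, …
ICs: h(0) = -8, h′(0) = 16, h′′(0) = -64.

f: a_k = 0, -4, 0, 32/3, 0, -128/15, 0, 1024/315, …
g: a_k = 0, -4, 8, -64/3, 64, -1024/5, 2048/3, -16384/7, …
Weyl lclm of L_f,L_g ⇒ L₀ (ord ≤ 4).
h₀' ⇒ L via d/dx closure of L₀.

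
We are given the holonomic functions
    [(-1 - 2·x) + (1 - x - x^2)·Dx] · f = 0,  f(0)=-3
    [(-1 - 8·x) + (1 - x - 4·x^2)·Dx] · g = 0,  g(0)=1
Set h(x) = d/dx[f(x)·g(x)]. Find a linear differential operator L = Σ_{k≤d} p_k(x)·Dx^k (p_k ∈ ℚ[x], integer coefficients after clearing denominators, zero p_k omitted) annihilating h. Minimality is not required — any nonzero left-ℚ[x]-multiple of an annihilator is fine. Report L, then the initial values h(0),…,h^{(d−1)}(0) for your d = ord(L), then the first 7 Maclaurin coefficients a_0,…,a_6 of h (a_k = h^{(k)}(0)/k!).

L = (16 + 18·x - 12·x^2 - 352·x^3 + 12·x^4 + 600·x^5 + 320·x^6) + (-2 - 4·x + 39·x^2 + 8·x^3 - 140·x^4 - 21·x^5 + 140·x^6 + 64·x^7)·Dx  (order 1).
h: a_k = -6, -48, -171, -672, -2100, -6786, -20118, …
ICs: h(0) = -6.

f: a_k = -3, -3, -6, -9, -15, -24, -39, …
g: a_k = 1, 1, 5, 9, 29, 65, 181, …
Product ⇒ symmetric product L₀, ord ≤ 1.
h=h₀': d/dx-closure on L₀ ⇒ L.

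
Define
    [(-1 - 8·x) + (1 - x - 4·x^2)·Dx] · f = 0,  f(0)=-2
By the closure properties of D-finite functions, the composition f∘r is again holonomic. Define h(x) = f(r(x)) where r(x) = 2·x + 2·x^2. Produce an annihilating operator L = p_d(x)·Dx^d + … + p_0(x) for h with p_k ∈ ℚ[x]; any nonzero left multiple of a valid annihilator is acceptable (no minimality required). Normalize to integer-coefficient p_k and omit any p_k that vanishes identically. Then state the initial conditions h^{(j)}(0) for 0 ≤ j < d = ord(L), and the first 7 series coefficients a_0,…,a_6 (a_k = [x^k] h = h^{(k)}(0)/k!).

f: a_k = -2, -2, -10, -18, -58, -130, -362, …
L₀ from L_f via x↦r, Dx↦r'^{-1}Dx.
L = (2 + 36·x + 96·x^2 + 64·x^3) + (-1 + 2·x + 18·x^2 + 32·x^3 + 16·x^4)·Dx  (order 1).
h: a_k = -2, -4, -44, -224, -1400, -8304, -49680, …
ICs: h(0) = -2.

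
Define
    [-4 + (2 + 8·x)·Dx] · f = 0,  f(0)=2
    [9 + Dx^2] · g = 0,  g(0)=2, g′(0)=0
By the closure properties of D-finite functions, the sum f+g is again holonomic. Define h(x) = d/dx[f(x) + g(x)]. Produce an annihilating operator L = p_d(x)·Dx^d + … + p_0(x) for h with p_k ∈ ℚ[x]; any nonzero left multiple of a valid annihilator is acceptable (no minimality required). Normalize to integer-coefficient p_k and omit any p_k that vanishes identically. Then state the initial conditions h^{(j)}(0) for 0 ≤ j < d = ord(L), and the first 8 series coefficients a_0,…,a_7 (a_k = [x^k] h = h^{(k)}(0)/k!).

L = (-414 - 432·x - 864·x^2) + (-63 - 468·x - 1296·x^2 - 1728·x^3)·Dx + (-46 - 48·x - 96·x^2)·Dx^2 + (-7 - 52·x - 144·x^2 - 192·x^3)·Dx^3  (order 3).
h: a_k = 4, -26, 24, -53, 280, -20403/20, 3696, -3843111/280, …
ICs: h(0) = 4, h′(0) = -26, h′′(0) = 48.

f: a_k = 2, 4, -4, 8, -20, 56, -168, 528, …
g: a_k = 2, 0, -9, 0, 27/4, 0, -81/40, 0, …
Sum ⇒ L₀ = lclm(L_f,L_g) in ℚ(x)⟨Dx⟩.
h₀' ⇒ L via d/dx closure of L₀.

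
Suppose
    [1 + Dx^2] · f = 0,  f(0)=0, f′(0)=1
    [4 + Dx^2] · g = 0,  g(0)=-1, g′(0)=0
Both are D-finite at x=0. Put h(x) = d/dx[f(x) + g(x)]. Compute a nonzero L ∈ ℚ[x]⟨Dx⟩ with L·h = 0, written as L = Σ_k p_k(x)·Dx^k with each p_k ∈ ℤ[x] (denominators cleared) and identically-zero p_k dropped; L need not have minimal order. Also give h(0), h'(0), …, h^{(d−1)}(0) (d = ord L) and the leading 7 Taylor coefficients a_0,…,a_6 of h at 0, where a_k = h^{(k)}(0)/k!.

L = 4 + 5·Dx^2 + Dx^4  (order 4).
h: a_k = 1, 4, -1/2, -8/3, 1/24, 8/15, -1/720, …
ICs: h(0) = 1, h′(0) = 4, h′′(0) = -1, h′′′(0) = -16.

f: a_k = 0, 1, 0, -1/6, 0, 1/120, 0, …
g: a_k = -1, 0, 2, 0, -2/3, 0, 4/45, …
h₀=f+g: left-lcm gives L₀, ord ≤ 4.
h=h₀': d/dx-closure on L₀ ⇒ L.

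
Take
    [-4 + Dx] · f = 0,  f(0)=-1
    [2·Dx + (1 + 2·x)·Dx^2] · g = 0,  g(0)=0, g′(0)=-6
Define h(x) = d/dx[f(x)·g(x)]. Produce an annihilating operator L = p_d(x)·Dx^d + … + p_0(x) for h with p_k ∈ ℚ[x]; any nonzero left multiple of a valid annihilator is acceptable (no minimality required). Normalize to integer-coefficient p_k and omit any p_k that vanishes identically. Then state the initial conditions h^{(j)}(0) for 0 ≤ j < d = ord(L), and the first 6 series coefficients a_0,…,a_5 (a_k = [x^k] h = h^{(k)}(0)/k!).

L = (16 + 64·x + 128·x^2) + (-8 - 40·x - 64·x^2)·Dx + (1 + 6·x + 8·x^2)·Dx^2  (order 2).
h: a_k = 6, 36, 96, 144, 176, 128, …
ICs: h(0) = 6, h′(0) = 36.

f: a_k = -1, -4, -8, -32/3, -32/3, -128/15, …
g: a_k = 0, -6, 6, -8, 12, -96/5, …
L₀ := L_f ⊗_s L_g (sym. prod.), ord ≤ 2.
Derive L from L₀ (diff closure).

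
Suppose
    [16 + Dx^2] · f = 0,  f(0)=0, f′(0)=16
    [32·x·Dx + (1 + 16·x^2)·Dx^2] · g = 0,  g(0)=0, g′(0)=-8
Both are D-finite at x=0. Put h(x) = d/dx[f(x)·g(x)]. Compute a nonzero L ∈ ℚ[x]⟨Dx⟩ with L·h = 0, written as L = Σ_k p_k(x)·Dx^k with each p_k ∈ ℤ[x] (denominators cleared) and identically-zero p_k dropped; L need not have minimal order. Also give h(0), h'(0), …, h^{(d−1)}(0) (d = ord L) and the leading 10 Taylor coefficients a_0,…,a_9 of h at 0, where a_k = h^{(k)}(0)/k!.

L = (14080 + 602112·x^2 + 15106048·x^4 + 50331648·x^6 + 100663296·x^8 + 268435456·x^10 + 2147483648·x^12) + (8704·x + 581632·x^3 + 9175040·x^5 + 41943040·x^7 + 167772160·x^9 + 536870912·x^11)·Dx + (960 + 43520·x^2 + 1093632·x^4 + 4849664·x^6 + 16777216·x^8 + 67108864·x^10 + 268435456·x^12)·Dx^2 + (544·x + 36352·x^3 + 573440·x^5 + 2621440·x^7 + 10485760·x^9 + 33554432·x^11)·Dx^3 + (5 + 368·x^2 + 9344·x^4 + 106496·x^6 + 655360·x^8 + 3145728·x^10 + 8388608·x^12)·Dx^4  (order 4).
h: a_k = 0, -256, 0, 4096, 0, -155648/3, 0, 11272192/15, 0, -32499171328/2835, …
ICs: h(0) = 0, h′(0) = -256, h′′(0) = 0, h′′′(0) = 24576.

f: a_k = 0, 16, 0, -128/3, 0, 512/15, 0, -4096/315, 0, 8192/2835, …
g: a_k = 0, -8, 0, 128/3, 0, -2048/5, 0, 32768/7, 0, -524288/9, …
h₀=f·g: eliminate ⇒ L₀, order ≤ 2·2.
Derive L from L₀ (diff closure).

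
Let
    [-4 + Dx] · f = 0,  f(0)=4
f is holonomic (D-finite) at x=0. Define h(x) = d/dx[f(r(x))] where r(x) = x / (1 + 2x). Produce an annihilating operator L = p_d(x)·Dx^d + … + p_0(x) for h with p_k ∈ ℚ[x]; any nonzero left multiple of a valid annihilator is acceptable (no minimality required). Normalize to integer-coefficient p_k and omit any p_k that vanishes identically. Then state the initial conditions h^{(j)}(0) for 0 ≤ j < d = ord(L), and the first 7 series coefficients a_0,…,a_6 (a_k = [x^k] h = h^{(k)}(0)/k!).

f: a_k = 4, 16, 32, 128/3, 128/3, 512/15, 1024/45, …
f∘r: x↦r, Dx↦Dx/r' in L_f ⇒ L₀.
h=h₀': d/dx-closure on L₀ ⇒ L.
L = -8·x + (-1 - 4·x - 4·x^2)·Dx  (order 1).
h: a_k = 16, 0, -64, 512/3, -256, 2048/15, 5120/9, …
ICs: h(0) = 16.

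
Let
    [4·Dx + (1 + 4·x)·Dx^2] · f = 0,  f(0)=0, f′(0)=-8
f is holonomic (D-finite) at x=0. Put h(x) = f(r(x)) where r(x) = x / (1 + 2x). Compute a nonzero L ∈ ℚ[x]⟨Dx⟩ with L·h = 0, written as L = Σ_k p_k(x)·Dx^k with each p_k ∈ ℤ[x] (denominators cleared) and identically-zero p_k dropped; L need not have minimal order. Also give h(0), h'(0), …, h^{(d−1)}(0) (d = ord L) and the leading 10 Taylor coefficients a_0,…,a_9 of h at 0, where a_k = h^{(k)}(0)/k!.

f: a_k = 0, -8, 16, -128/3, 128, -2048/5, 4096/3, -32768/7, 16384, -524288/9, …
f∘r: x↦r, Dx↦Dx/r' in L_f ⇒ L₀.
L = (8 + 24·x)·Dx + (1 + 8·x + 12·x^2)·Dx^2  (order 2).
h: a_k = 0, -8, 32, -416/3, 640, -15488/5, 46592/3, -559616/7, 419840, -20154368/9, …
ICs: h(0) = 0, h′(0) = -8.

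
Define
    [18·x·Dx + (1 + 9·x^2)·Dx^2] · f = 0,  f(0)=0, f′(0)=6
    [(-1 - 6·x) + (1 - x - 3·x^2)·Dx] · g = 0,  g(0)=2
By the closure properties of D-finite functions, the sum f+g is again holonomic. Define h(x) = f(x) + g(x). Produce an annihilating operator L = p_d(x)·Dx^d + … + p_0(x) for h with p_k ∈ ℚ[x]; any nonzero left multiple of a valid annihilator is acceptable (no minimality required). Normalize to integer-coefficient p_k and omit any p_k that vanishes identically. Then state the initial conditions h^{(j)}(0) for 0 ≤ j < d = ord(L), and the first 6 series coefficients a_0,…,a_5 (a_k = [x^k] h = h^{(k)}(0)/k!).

L = (72 - 288·x - 4428·x^2 - 9720·x^3 - 33534·x^4 - 13122·x^6)·Dx + (-30 - 180·x - 144·x^2 - 1728·x^3 - 9153·x^4 - 23814·x^5 - 2187·x^6 - 13122·x^7)·Dx^2 + (4 + 14·x + 114·x^2 - 36·x^3 + 459·x^4 - 1539·x^5 - 2430·x^6 - 729·x^7 - 2187·x^8)·Dx^3  (order 3).
h: a_k = 2, 8, 8, -4, 38, 886/5, …
ICs: h(0) = 2, h′(0) = 8, h′′(0) = 16.

f: a_k = 0, 6, 0, -18, 0, 486/5, …
g: a_k = 2, 2, 8, 14, 38, 80, …
L₀ := lclm(L_f,L_g); ord L₀ ≤ 2+1.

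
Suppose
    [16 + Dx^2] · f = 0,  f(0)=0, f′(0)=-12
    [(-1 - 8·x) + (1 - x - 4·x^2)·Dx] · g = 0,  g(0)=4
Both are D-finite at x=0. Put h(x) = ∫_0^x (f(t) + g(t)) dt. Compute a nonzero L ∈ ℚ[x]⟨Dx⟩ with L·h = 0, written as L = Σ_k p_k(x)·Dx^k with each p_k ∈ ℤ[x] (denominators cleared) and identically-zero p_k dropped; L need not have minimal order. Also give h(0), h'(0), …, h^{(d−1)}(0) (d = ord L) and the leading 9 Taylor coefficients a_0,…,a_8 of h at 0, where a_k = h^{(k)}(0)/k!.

f: a_k = 0, -12, 0, 32, 0, -128/5, 0, 1024/105, 0, …
g: a_k = 4, 4, 20, 36, 116, 260, 724, 1764, 4660, …
L₀ := lclm(L_f,L_g); ord L₀ ≤ 2+1.
h=∫₀ˣh₀: take L = L₀·Dx.
L = (-560 - 4608·x - 1664·x^2 - 6144·x^3 - 10240·x^4 - 16384·x^5)·Dx + (208 - 272·x - 896·x^2 + 1408·x^3 + 1536·x^4 - 6144·x^5 - 8192·x^6)·Dx^2 + (-35 - 288·x - 104·x^2 - 384·x^3 - 640·x^4 - 1024·x^5)·Dx^3 + (13 - 17·x - 56·x^2 + 88·x^3 + 96·x^4 - 384·x^5 - 512·x^6)·Dx^4  (order 4).
h: a_k = 0, 4, -4, 20/3, 17, 116/5, 586/15, 724/7, 46561/210, …
ICs: h(0) = 0, h′(0) = 4, h′′(0) = -8, h′′′(0) = 40.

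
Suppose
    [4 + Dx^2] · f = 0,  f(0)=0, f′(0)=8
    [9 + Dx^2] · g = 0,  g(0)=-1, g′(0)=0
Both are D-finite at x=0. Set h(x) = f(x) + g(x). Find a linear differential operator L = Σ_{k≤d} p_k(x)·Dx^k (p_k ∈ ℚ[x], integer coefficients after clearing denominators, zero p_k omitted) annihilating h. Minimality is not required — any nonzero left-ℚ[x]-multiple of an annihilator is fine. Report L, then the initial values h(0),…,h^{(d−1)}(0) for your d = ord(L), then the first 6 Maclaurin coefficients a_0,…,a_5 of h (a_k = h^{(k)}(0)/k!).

L = 36 + 13·Dx^2 + Dx^4  (order 4).
h: a_k = -1, 8, 9/2, -16/3, -27/8, 16/15, …
ICs: h(0) = -1, h′(0) = 8, h′′(0) = 9, h′′′(0) = -32.

f: a_k = 0, 8, 0, -16/3, 0, 16/15, …
g: a_k = -1, 0, 9/2, 0, -27/8, 0, …
f+g: L₀ = lclm(L_f,L_g), ord ≤ 2+2.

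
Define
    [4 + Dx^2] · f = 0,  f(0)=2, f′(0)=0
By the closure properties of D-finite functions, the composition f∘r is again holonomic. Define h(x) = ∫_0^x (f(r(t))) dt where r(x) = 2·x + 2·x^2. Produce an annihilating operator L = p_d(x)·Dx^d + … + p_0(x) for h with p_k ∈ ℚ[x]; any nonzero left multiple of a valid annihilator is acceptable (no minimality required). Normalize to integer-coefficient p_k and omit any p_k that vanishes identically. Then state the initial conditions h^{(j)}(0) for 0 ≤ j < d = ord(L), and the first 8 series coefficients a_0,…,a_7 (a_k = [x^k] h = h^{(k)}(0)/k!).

f: a_k = 2, 0, -4, 0, 4/3, 0, -8/45, 0, …
Substitute x→r, Dx→(1/r')Dx; clear ⇒ L₀.
Integrate: L := L₀·Dx.
L = (16 + 96·x + 192·x^2 + 128·x^3)·Dx - 2·Dx^2 + (1 + 2·x)·Dx^3  (order 3).
h: a_k = 0, 2, 0, -16/3, -8, 16/15, 128/9, 5248/315, …
ICs: h(0) = 0, h′(0) = 2, h′′(0) = 0.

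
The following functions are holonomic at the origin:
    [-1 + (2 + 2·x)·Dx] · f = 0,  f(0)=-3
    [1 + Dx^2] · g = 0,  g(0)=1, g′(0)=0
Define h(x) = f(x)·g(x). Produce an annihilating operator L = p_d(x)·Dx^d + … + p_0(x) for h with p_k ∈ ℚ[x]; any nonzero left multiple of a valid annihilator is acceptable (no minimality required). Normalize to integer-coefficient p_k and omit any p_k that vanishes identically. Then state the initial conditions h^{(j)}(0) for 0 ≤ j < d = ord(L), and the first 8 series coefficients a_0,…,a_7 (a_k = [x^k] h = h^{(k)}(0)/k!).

f: a_k = -3, -3/2, 3/8, -3/16, 15/128, -21/256, 63/1024, -99/2048, …
g: a_k = 1, 0, -1/2, 0, 1/24, 0, -1/720, 0, …
L₀ := L_f ⊗_s L_g (sym. prod.), ord ≤ 2.
L = (7 + 8·x + 4·x^2) + (-4 - 4·x)·Dx + (4 + 8·x + 4·x^2)·Dx^2  (order 2).
h: a_k = -3, -3/2, 15/8, 9/16, -25/128, -13/256, 349/15360, -401/30720, …
ICs: h(0) = -3, h′(0) = -3/2.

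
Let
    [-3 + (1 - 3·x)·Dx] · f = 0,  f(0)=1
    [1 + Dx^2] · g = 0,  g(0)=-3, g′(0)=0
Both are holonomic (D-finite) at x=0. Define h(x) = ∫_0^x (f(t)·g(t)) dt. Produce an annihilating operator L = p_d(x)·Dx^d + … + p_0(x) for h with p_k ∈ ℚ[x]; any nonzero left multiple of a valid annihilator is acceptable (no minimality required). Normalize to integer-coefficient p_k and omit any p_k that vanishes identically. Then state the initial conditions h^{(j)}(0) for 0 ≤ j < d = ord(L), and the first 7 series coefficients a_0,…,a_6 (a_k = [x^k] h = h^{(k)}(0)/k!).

L = (-1 + 3·x)·Dx + 6·Dx^2 + (-1 + 3·x)·Dx^3  (order 3).
h: a_k = 0, -3, -9/2, -17/2, -153/8, -1837/40, -1837/16, …
ICs: h(0) = 0, h′(0) = -3, h′′(0) = -9.

f: a_k = 1, 3, 9, 27, 81, 243, 729, …
g: a_k = -3, 0, 3/2, 0, -1/8, 0, 1/240, …
f·g: L₀ = L_f ⊗_s L_g, ord ≤ 1·2.
h=∫h₀ ⇒ L = L₀·Dx.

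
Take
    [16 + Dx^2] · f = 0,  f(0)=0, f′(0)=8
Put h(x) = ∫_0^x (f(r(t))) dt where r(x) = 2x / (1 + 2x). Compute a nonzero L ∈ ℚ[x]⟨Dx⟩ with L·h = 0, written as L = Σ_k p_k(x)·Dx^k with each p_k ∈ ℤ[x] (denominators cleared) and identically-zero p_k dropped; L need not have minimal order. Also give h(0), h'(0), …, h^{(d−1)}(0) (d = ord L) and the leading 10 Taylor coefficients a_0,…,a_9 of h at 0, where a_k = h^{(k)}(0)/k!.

f: a_k = 0, 8, 0, -64/3, 0, 256/15, 0, -2048/315, 0, 4096/2835, …
Change of var in L_f (x↦r) gives L₀.
∫: right-multiply L₀ by Dx.
L = 64·Dx + (4 + 24·x + 48·x^2 + 32·x^3)·Dx^2 + (1 + 8·x + 24·x^2 + 32·x^3 + 16·x^4)·Dx^3  (order 3).
h: a_k = 0, 0, 8, -32/3, -80/3, 896/5, -24704/45, 7680/7, -315008/315, -1288192/405, …
ICs: h(0) = 0, h′(0) = 0, h′′(0) = 16.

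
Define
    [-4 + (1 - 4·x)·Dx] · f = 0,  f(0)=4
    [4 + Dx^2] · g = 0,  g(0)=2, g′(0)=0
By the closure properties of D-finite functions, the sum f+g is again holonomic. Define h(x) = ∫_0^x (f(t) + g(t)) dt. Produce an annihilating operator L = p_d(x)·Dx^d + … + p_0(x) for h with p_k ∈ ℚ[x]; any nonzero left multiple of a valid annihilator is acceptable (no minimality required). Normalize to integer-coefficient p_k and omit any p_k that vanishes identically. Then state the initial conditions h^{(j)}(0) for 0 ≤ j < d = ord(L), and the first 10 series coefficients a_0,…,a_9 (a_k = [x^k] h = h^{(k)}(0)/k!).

L = (400 - 128·x + 256·x^2)·Dx + (-36 + 176·x - 192·x^2 + 256·x^3)·Dx^2 + (100 - 32·x + 64·x^2)·Dx^3 + (-9 + 44·x - 48·x^2 + 64·x^3)·Dx^4  (order 4).
h: a_k = 0, 6, 8, 20, 64, 3076/15, 2048/3, 737272/315, 8192, 82575364/2835, …
ICs: h(0) = 0, h′(0) = 6, h′′(0) = 16, h′′′(0) = 120.

f: a_k = 4, 16, 64, 256, 1024, 4096, 16384, 65536, 262144, 1048576, …
g: a_k = 2, 0, -4, 0, 4/3, 0, -8/45, 0, 4/315, 0, …
L₀ := lclm(L_f,L_g); ord L₀ ≤ 1+2.
Integrate: L := L₀·Dx.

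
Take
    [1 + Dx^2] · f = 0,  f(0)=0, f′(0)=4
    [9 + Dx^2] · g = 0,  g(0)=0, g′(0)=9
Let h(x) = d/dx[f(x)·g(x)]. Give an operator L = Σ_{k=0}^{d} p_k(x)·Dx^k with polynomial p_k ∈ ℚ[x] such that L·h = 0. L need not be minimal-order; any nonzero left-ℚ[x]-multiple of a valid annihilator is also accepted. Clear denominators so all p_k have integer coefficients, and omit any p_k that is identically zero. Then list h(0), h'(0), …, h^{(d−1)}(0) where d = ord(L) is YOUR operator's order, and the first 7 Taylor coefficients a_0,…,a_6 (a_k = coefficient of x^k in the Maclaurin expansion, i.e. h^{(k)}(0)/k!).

f: a_k = 0, 4, 0, -2/3, 0, 1/30, 0, …
g: a_k = 0, 9, 0, -27/2, 0, 243/40, 0, …
Sym-product of L_f,L_g gives L₀ (≤ ord 4).
h₀' ⇒ L via d/dx closure of L₀.
L = 64 + 20·Dx^2 + Dx^4  (order 4).
h: a_k = 0, 72, 0, -240, 0, 1008/5, 0, …
ICs: h(0) = 0, h′(0) = 72, h′′(0) = 0, h′′′(0) = -1440.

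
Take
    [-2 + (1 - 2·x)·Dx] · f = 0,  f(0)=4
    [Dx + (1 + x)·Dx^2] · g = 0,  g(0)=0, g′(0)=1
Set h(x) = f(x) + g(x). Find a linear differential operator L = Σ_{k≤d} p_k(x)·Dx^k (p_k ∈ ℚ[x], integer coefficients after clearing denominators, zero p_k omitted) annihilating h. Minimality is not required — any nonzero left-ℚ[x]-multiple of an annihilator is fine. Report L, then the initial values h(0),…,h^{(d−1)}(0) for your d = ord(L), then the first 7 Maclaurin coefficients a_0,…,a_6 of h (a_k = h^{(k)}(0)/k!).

L = (32 + 8·x)·Dx + (22 + 56·x + 16·x^2)·Dx^2 + (-5 + 3·x + 12·x^2 + 4·x^3)·Dx^3  (order 3).
h: a_k = 4, 9, 31/2, 97/3, 255/4, 641/5, 1535/6, …
ICs: h(0) = 4, h′(0) = 9, h′′(0) = 31.

f: a_k = 4, 8, 16, 32, 64, 128, 256, …
g: a_k = 0, 1, -1/2, 1/3, -1/4, 1/5, -1/6, …
Weyl lclm of L_f,L_g ⇒ L₀ (ord ≤ 3).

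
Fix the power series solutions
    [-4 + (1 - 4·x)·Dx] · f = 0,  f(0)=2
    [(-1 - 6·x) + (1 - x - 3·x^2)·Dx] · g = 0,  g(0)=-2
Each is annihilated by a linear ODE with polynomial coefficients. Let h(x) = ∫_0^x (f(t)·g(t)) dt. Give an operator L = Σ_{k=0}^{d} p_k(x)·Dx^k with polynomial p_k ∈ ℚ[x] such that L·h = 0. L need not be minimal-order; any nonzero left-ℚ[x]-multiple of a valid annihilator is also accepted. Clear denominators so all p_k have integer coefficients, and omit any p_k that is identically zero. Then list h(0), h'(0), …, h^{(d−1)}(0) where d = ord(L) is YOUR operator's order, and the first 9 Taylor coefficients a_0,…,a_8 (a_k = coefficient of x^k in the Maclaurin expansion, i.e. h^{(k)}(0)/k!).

f: a_k = 2, 8, 32, 128, 512, 2048, 8192, 32768, 131072, …
g: a_k = -2, -2, -8, -14, -38, -80, -194, -434, -1016, …
Sym-product of L_f,L_g gives L₀ (≤ ord 1).
h=∫₀ˣh₀: take L = L₀·Dx.
L = (-5 + 2·x + 36·x^2)·Dx + (1 - 5·x + x^2 + 12·x^3)·Dx^2  (order 2).
h: a_k = 0, -4, -10, -32, -103, -1724/5, -1176, -28612/7, -28829/2, …
ICs: h(0) = 0, h′(0) = -4.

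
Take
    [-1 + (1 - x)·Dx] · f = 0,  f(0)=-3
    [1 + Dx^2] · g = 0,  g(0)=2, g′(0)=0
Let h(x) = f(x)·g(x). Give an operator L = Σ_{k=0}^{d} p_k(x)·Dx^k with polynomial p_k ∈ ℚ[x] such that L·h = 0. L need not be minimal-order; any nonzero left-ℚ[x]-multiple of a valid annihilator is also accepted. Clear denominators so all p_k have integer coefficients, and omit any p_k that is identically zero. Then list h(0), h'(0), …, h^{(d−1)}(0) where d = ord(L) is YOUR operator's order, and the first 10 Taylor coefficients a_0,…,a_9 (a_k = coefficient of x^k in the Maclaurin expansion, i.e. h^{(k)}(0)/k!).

L = (-1 + x) + 2·Dx + (-1 + x)·Dx^2  (order 2).
h: a_k = -6, -6, -3, -3, -13/4, -13/4, -389/120, -389/120, -4357/1344, -4357/1344, …
ICs: h(0) = -6, h′(0) = -6.

f: a_k = -3, -3, -3, -3, -3, -3, -3, -3, -3, -3, …
g: a_k = 2, 0, -1, 0, 1/12, 0, -1/360, 0, 1/20160, 0, …
L₀ := L_f ⊗_s L_g (sym. prod.), ord ≤ 2.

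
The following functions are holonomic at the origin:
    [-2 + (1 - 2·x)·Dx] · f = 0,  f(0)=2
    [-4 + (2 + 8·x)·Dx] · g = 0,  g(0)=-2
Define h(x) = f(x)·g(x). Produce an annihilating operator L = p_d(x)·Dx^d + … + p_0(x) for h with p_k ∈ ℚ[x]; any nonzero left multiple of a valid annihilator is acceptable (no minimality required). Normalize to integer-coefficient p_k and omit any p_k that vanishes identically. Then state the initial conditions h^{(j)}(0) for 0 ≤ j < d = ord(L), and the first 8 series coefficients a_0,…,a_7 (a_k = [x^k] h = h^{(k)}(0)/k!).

f: a_k = 2, 4, 8, 16, 32, 64, 128, 256, …
g: a_k = -2, -4, 4, -8, 20, -56, 168, -528, …
L₀ := L_f ⊗_s L_g (sym. prod.), ord ≤ 1.
L = (4 + 4·x) + (-1 - 2·x + 8·x^2)·Dx  (order 1).
h: a_k = -4, -16, -24, -64, -88, -288, -240, -1536, …
ICs: h(0) = -4.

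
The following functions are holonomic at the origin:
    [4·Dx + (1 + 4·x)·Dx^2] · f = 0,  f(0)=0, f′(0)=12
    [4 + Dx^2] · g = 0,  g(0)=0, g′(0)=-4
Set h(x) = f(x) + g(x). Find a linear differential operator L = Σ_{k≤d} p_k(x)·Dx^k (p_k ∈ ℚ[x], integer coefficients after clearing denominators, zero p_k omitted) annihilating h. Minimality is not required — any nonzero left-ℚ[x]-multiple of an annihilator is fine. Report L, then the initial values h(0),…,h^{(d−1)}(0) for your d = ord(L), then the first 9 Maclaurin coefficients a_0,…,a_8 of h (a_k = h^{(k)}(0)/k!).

f: a_k = 0, 12, -24, 64, -192, 3072/5, -2048, 49152/7, -24576, …
g: a_k = 0, -4, 0, 8/3, 0, -8/15, 0, 16/315, 0, …
L₀ := lclm(L_f,L_g); ord L₀ ≤ 2+2.
L = (400 + 128·x + 256·x^2)·Dx + (36 + 176·x + 192·x^2 + 256·x^3)·Dx^2 + (100 + 32·x + 64·x^2)·Dx^3 + (9 + 44·x + 48·x^2 + 64·x^3)·Dx^4  (order 4).
h: a_k = 0, 8, -24, 200/3, -192, 9208/15, -2048, 2211856/315, -24576, …
ICs: h(0) = 0, h′(0) = 8, h′′(0) = -48, h′′′(0) = 400.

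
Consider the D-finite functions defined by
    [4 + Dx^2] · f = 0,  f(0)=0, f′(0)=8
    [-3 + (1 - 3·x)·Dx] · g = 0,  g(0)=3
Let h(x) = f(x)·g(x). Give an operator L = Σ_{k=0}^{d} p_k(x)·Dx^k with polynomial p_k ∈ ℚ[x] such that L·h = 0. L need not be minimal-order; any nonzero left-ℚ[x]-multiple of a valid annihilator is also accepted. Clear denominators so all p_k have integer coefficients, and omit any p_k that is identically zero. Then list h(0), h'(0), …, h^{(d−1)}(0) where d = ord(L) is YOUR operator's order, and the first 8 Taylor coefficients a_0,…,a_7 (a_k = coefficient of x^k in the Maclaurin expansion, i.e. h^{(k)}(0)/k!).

f: a_k = 0, 8, 0, -16/3, 0, 16/15, 0, -32/315, …
g: a_k = 3, 9, 27, 81, 243, 729, 2187, 6561, …
Product ⇒ symmetric product L₀, ord ≤ 2.
L = (-4 + 12·x) + 6·Dx + (-1 + 3·x)·Dx^2  (order 2).
h: a_k = 0, 24, 72, 200, 600, 9016/5, 27048/5, 1703992/105, …
ICs: h(0) = 0, h′(0) = 24.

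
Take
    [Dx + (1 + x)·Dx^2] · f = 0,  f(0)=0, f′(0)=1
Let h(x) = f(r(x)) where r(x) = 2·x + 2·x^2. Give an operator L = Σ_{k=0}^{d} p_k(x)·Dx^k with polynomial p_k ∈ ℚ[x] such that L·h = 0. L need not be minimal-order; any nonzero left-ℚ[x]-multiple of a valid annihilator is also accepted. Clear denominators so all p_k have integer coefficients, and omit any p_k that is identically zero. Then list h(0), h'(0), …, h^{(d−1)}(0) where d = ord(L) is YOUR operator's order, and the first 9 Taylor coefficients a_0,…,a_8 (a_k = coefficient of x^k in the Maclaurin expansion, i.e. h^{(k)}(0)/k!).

f: a_k = 0, 1, -1/2, 1/3, -1/4, 1/5, -1/6, 1/7, -1/8, …
L₀ from L_f via x↦r, Dx↦r'^{-1}Dx.
L = (4·x + 4·x^2)·Dx + (1 + 4·x + 6·x^2 + 4·x^3)·Dx^2  (order 2).
h: a_k = 0, 2, 0, -4/3, 2, -8/5, 0, 16/7, -4, …
ICs: h(0) = 0, h′(0) = 2.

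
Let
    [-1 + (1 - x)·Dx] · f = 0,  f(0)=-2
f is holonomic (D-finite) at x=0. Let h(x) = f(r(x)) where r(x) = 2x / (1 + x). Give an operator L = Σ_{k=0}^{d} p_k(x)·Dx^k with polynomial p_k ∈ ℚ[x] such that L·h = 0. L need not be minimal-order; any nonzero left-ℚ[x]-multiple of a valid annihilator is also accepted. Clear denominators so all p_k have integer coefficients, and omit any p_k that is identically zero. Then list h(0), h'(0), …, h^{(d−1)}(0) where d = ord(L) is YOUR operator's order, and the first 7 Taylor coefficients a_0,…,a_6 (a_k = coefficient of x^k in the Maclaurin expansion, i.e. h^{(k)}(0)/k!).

f: a_k = -2, -2, -2, -2, -2, -2, -2, …
Change of var in L_f (x↦r) gives L₀.
L = 2 + (-1 + x^2)·Dx  (order 1).
h: a_k = -2, -4, -4, -4, -4, -4, -4, …
ICs: h(0) = -2.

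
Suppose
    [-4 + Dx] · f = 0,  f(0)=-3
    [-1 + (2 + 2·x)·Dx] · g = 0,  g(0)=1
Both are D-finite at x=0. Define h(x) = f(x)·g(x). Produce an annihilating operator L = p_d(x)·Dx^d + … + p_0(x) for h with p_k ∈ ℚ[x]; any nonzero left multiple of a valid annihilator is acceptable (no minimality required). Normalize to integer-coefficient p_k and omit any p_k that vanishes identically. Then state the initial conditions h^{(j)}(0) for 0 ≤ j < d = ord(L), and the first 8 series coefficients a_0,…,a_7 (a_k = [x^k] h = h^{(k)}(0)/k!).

L = (-9 - 8·x) + (2 + 2·x)·Dx  (order 1).
h: a_k = -3, -27/2, -237/8, -683/16, -5841/128, -49553/1280, -417727/15360, -1167969/71680, …
ICs: h(0) = -3.

f: a_k = -3, -12, -24, -32, -32, -128/5, -256/15, -1024/105, …
g: a_k = 1, 1/2, -1/8, 1/16, -5/128, 7/256, -21/1024, 33/2048, …
Sym-product of L_f,L_g gives L₀ (≤ ord 1).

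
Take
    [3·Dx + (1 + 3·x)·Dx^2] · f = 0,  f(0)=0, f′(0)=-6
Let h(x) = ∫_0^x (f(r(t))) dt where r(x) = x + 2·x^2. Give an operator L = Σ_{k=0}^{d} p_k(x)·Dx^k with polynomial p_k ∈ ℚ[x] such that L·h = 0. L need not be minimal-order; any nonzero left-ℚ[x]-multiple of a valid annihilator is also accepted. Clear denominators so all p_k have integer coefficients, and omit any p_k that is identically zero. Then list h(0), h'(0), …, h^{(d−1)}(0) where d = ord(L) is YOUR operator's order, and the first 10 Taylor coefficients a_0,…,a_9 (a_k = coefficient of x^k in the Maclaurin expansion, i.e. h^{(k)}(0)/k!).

f: a_k = 0, -6, 9, -18, 81/2, -486/5, 243, -4374/7, 6561/4, -4374, …
h₀=f(r): pull back L_f along r ⇒ L₀.
Integrate: L := L₀·Dx.
L = (-1 + 12·x + 24·x^2)·Dx^2 + (1 + 7·x + 18·x^2 + 24·x^3)·Dx^3  (order 3).
h: a_k = 0, 0, -3, -1, 9/2, -63/10, 9/5, 99/7, -1053/28, 153/4, …
ICs: h(0) = 0, h′(0) = 0, h′′(0) = -6.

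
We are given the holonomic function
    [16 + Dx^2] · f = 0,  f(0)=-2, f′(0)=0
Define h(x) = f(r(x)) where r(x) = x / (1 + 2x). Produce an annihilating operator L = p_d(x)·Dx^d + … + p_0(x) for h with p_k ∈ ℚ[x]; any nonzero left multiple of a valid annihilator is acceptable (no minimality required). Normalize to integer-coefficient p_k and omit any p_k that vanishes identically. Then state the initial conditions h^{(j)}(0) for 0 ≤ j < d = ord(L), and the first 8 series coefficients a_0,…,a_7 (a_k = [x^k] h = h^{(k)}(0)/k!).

f: a_k = -2, 0, 16, 0, -64/3, 0, 512/45, 0, …
Change of var in L_f (x↦r) gives L₀.
L = 16 + (4 + 24·x + 48·x^2 + 32·x^3)·Dx + (1 + 8·x + 24·x^2 + 32·x^3 + 16·x^4)·Dx^2  (order 2).
h: a_k = -2, 0, 16, -64, 512/3, -1024/3, 19712/45, 1024/5, …
ICs: h(0) = -2, h′(0) = 0.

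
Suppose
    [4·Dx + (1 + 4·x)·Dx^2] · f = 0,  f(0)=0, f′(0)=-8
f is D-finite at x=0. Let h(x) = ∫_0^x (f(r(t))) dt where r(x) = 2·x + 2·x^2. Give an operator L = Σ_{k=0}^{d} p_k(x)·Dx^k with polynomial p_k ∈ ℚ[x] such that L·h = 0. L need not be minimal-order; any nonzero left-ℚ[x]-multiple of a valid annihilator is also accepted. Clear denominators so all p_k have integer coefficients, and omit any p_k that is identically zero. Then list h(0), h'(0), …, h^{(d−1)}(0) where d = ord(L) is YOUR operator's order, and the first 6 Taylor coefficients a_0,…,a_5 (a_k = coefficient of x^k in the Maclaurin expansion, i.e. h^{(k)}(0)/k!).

f: a_k = 0, -8, 16, -128/3, 128, -2048/5, …
L₀ from L_f via x↦r, Dx↦r'^{-1}Dx.
h=∫₀ˣh₀: take L = L₀·Dx.
L = (6 + 16·x + 16·x^2)·Dx^2 + (1 + 10·x + 24·x^2 + 16·x^3)·Dx^3  (order 3).
h: a_k = 0, 0, -8, 16, -160/3, 1088/5, …
ICs: h(0) = 0, h′(0) = 0, h′′(0) = -16.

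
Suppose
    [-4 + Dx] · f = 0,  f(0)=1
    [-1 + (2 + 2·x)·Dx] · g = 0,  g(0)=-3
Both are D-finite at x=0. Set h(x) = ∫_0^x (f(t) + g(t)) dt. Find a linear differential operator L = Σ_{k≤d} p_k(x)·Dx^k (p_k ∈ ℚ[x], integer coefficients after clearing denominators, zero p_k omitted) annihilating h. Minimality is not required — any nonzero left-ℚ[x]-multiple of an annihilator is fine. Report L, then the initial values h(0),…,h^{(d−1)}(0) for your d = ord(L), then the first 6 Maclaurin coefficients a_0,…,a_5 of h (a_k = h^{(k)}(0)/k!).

L = (36 + 32·x)·Dx + (-65 - 128·x - 64·x^2)·Dx^2 + (14 + 30·x + 16·x^2)·Dx^3  (order 3).
h: a_k = 0, -2, 5/4, 67/24, 503/192, 4141/1920, …
ICs: h(0) = 0, h′(0) = -2, h′′(0) = 5/2.

f: a_k = 1, 4, 8, 32/3, 32/3, 128/15, …
g: a_k = -3, -3/2, 3/8, -3/16, 15/128, -21/256, …
Sum ⇒ L₀ = lclm(L_f,L_g) in ℚ(x)⟨Dx⟩.
Integrate: L := L₀·Dx.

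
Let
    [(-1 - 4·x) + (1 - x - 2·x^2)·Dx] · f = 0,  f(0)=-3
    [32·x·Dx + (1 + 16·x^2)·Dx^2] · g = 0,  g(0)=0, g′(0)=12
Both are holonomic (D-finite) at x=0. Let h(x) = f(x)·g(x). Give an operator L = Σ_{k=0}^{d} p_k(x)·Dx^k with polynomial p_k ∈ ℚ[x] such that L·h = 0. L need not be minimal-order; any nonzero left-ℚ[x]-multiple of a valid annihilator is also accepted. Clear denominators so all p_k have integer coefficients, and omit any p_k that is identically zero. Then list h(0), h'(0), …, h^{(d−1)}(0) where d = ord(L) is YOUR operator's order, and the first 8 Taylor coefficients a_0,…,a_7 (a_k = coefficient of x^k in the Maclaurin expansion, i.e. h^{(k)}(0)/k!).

L = (4 + 32·x + 192·x^2) + (2 - 24·x + 64·x^2 + 192·x^3)·Dx + (-1 + x - 14·x^2 + 16·x^3 + 32·x^4)·Dx^2  (order 2).
h: a_k = 0, -36, -36, 84, 12, -8316/5, -8196/5, 563484/35, …
ICs: h(0) = 0, h′(0) = -36.

f: a_k = -3, -3, -9, -15, -33, -63, -129, -255, …
g: a_k = 0, 12, 0, -64, 0, 3072/5, 0, -49152/7, …
L₀ := L_f ⊗_s L_g (sym. prod.), ord ≤ 2.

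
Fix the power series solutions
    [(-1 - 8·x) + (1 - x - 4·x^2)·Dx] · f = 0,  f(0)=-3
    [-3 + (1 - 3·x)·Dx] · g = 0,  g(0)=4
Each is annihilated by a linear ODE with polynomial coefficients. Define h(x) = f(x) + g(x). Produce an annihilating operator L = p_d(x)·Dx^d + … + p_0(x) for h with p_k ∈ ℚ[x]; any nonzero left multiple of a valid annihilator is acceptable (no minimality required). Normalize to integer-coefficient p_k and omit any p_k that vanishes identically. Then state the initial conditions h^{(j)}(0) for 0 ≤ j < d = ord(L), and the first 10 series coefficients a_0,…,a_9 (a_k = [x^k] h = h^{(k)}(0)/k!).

L = (6 - 72·x + 144·x^2 - 144·x^3) + (4 - 84·x^2 + 252·x^3 - 288·x^4)·Dx + (-1 + 8·x - 21·x^2 + 8·x^3 + 54·x^4 - 72·x^5)·Dx^2  (order 2).
h: a_k = 1, 9, 21, 81, 237, 777, 2373, 7425, 22749, 69945, …
ICs: h(0) = 1, h′(0) = 9.

f: a_k = -3, -3, -15, -27, -87, -195, -543, -1323, -3495, -8787, …
g: a_k = 4, 12, 36, 108, 324, 972, 2916, 8748, 26244, 78732, …
Sum ⇒ L₀ = lclm(L_f,L_g) in ℚ(x)⟨Dx⟩.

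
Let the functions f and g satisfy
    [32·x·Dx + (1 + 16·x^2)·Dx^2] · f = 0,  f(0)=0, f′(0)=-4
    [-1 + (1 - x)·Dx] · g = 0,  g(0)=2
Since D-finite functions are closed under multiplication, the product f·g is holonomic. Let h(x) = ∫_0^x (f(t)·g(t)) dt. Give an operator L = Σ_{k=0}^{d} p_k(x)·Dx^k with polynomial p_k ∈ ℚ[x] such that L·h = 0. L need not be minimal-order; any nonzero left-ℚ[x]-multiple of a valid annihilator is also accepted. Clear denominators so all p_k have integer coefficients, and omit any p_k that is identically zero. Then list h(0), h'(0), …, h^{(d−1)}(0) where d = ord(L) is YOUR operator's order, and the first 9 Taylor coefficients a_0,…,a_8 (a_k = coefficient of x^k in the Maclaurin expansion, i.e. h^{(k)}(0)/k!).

L = 32·x·Dx + (2 - 32·x + 64·x^2)·Dx^2 + (-1 + x - 16·x^2 + 16·x^3)·Dx^3  (order 3).
h: a_k = 0, 0, -4, -8/3, 26/3, 104/15, -2812/45, -5624/105, 56519/105, …
ICs: h(0) = 0, h′(0) = 0, h′′(0) = -8.

f: a_k = 0, -4, 0, 64/3, 0, -1024/5, 0, 16384/7, 0, …
g: a_k = 2, 2, 2, 2, 2, 2, 2, 2, 2, …
Sym-product of L_f,L_g gives L₀ (≤ ord 2).
∫: right-multiply L₀ by Dx.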